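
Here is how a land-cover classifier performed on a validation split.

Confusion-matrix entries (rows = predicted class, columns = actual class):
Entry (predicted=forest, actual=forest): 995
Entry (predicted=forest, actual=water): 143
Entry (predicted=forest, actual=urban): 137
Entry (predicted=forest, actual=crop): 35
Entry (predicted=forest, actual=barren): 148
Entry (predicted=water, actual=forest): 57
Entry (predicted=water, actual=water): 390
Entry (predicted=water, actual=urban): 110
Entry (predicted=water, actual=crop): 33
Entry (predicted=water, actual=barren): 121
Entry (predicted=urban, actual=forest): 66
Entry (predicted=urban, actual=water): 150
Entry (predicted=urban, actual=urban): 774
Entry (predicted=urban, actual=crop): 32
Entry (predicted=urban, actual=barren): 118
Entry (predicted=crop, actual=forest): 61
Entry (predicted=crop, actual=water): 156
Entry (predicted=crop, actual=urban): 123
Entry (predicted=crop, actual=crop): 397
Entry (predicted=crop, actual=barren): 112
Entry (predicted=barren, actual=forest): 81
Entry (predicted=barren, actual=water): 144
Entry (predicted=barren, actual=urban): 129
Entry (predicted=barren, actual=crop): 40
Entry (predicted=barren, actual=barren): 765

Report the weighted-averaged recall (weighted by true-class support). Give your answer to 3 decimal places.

Per-class recall (TP/(TP+FN)):
  forest: TP=995, FN=57+66+61+81=265 → 995/1260 = 0.7897
  water: TP=390, FN=143+150+156+144=593 → 390/983 = 0.3967
  urban: TP=774, FN=137+110+123+129=499 → 774/1273 = 0.6080
  crop: TP=397, FN=35+33+32+40=140 → 397/537 = 0.7393
  barren: TP=765, FN=148+121+118+112=499 → 765/1264 = 0.6052
Weighted-recall = Σ (supportᵢ/N)·recallᵢ with N=5317: (1260/5317)·0.7897 + (983/5317)·0.3967 + (1273/5317)·0.6080 + (537/5317)·0.7393 + (1264/5317)·0.6052 = 0.625

0.625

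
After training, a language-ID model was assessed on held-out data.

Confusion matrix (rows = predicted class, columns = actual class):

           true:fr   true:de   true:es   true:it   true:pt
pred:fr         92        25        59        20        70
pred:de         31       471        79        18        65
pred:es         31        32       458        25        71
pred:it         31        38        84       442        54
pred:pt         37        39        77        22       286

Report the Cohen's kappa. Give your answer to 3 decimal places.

0.564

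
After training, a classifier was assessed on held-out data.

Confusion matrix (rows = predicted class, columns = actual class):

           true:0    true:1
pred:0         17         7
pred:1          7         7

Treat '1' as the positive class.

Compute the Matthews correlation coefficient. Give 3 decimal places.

MCC = (TP·TN − FP·FN) / √((TP+FP)(TP+FN)(TN+FP)(TN+FN))
Numerator = 7·17 − 7·7 = 70
Denominator = √(14·14·24·24) = √112896 = 336.0000
MCC = 70 / 336.0000 = 0.208

0.208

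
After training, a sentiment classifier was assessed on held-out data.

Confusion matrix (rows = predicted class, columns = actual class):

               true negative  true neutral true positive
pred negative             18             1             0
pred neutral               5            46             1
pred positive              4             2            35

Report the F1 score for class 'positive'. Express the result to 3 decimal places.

0.909

F1 score = 2·TP/(2·TP+FP+FN).
positive: TP=35, FP=4+2=6, FN=0+1=1 → 70/77 = 0.9091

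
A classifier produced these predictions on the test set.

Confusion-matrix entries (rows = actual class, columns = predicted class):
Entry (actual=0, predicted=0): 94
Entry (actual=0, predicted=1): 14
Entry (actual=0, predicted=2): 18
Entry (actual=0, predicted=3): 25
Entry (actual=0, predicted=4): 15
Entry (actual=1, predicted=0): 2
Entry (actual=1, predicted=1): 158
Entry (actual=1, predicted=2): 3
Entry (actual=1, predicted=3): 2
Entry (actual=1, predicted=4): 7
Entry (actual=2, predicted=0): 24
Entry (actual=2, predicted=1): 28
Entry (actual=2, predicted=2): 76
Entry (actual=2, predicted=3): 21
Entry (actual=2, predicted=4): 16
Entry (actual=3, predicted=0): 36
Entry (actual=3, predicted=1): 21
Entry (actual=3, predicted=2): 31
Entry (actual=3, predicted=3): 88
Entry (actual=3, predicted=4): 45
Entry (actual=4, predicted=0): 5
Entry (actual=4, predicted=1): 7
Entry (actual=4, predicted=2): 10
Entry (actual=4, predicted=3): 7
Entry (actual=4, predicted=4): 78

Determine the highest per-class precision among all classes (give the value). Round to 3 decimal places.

0.693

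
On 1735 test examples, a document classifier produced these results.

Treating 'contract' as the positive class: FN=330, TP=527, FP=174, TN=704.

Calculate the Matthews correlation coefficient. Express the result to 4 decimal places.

0.4246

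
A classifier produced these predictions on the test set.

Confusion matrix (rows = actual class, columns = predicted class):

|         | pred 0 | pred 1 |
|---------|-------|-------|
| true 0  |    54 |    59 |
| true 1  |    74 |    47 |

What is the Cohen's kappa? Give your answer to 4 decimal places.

Observed agreement pₒ = trace/N = 101/234 = 0.43162
Expected agreement pₑ = Σ (rowᵢ·colᵢ)/N² = (113·128 + 121·106)/234² = 0.49839
κ = (pₒ − pₑ)/(1 − pₑ) = (0.43162 − 0.49839)/(1 − 0.49839) = -0.1331

-0.1331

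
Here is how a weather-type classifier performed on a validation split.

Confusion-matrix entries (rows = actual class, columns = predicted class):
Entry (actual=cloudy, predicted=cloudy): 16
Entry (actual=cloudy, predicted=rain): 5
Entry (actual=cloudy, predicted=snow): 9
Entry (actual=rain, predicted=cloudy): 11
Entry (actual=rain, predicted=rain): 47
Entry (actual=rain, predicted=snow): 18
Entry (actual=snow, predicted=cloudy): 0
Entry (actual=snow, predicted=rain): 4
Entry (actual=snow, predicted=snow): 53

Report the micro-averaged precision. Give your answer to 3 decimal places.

Micro-averaging pools counts across classes: ΣTP=116, ΣFP=47, ΣFN=47.
Micro-precision = TP/(TP+FP) on pooled counts = 0.712 (equals overall accuracy in single-label multiclass).

0.712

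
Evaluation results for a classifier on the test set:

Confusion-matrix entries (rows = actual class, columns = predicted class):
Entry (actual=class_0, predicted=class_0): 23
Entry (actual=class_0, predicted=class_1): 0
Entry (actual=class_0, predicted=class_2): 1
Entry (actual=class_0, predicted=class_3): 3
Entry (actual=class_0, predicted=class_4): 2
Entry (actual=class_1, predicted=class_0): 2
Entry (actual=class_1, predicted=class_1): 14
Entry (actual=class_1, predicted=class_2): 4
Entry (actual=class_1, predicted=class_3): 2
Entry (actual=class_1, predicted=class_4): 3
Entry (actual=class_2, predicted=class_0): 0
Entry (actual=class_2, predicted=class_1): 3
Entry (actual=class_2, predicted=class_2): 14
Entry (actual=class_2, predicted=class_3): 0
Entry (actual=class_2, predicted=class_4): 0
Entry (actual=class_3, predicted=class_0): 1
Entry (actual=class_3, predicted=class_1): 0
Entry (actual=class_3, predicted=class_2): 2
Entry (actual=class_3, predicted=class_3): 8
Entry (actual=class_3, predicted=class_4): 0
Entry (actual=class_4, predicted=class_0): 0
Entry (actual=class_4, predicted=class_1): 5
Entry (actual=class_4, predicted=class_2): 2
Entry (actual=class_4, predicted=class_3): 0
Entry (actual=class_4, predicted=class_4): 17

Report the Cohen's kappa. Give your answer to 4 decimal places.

0.6415

Observed agreement pₒ = trace/N = 76/106 = 0.71698
Expected agreement pₑ = Σ (rowᵢ·colᵢ)/N² = (29·26 + 25·22 + 17·23 + 11·13 + 24·22)/106² = 0.21057
κ = (pₒ − pₑ)/(1 − pₑ) = (0.71698 − 0.21057)/(1 − 0.21057) = 0.6415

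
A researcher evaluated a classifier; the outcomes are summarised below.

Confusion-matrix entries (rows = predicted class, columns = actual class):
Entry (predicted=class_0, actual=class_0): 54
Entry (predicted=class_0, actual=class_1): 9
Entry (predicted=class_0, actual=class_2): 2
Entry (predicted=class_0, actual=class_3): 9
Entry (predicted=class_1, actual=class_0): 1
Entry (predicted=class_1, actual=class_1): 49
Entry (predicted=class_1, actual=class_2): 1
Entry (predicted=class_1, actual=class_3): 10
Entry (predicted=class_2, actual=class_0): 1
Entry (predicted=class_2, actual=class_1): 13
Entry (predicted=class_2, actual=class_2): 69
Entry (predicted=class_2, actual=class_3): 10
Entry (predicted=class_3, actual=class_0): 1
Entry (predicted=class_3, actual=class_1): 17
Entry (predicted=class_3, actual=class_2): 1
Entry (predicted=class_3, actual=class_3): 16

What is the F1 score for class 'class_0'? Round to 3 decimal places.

Treat 'class_0' as positive and all other classes as negative.
F1 score = 2·TP/(2·TP+FP+FN).
class_0: TP=54, FP=9+2+9=20, FN=1+1+1=3 → 108/131 = 0.8244

0.824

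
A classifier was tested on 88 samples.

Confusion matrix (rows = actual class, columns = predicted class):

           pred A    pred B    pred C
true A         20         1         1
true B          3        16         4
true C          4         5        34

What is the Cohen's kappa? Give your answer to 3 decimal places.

0.681

Observed agreement pₒ = trace/N = 70/88 = 0.7955
Expected agreement pₑ = Σ (rowᵢ·colᵢ)/N² = (22·27 + 23·22 + 43·39)/88² = 0.3586
κ = (pₒ − pₑ)/(1 − pₑ) = (0.7955 − 0.3586)/(1 − 0.3586) = 0.681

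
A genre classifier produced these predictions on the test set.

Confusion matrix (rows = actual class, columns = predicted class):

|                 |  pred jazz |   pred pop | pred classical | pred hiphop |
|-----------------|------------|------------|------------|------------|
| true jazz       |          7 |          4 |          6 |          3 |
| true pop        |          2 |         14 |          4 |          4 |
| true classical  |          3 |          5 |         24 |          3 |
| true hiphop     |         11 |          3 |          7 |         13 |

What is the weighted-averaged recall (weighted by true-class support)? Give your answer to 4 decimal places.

0.5133

Per-class recall (TP/(TP+FN)):
  jazz: TP=7, FN=4+6+3=13 → 7/20 = 0.35000
  pop: TP=14, FN=2+4+4=10 → 14/24 = 0.58333
  classical: TP=24, FN=3+5+3=11 → 24/35 = 0.68571
  hiphop: TP=13, FN=11+3+7=21 → 13/34 = 0.38235
Weighted-recall = Σ (supportᵢ/N)·recallᵢ with N=113: (20/113)·0.35000 + (24/113)·0.58333 + (35/113)·0.68571 + (34/113)·0.38235 = 0.5133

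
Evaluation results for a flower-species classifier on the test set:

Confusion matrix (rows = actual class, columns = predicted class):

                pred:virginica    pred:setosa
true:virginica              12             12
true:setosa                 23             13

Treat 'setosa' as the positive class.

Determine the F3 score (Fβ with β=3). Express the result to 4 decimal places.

0.3725

Fβ = (1+β²)·TP / ((1+β²)·TP + β²·FN + FP), with β²=9
= 10·13 / (10·13 + 9·23 + 12) = 0.3725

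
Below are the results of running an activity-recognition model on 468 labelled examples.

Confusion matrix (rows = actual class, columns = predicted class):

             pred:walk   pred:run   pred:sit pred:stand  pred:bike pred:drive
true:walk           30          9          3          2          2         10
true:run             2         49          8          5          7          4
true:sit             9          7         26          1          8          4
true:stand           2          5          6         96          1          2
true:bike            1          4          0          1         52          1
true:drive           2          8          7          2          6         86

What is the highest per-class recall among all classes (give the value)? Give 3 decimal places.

0.881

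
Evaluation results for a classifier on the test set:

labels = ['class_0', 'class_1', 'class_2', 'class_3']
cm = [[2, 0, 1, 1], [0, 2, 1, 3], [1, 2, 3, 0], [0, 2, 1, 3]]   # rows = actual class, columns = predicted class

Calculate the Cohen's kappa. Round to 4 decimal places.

0.2626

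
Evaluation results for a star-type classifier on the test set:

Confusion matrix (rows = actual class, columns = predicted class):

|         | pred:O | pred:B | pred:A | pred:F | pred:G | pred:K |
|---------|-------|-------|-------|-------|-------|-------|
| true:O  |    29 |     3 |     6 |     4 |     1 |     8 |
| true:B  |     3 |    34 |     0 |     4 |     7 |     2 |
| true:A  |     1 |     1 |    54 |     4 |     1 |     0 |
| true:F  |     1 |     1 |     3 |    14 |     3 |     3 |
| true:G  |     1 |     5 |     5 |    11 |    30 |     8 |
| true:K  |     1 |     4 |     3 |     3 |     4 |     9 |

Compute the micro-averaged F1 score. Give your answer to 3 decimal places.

Micro-averaging pools counts across classes: ΣTP=170, ΣFP=101, ΣFN=101.
Micro-F1 score = 2·TP/(2·TP+FP+FN) on pooled counts = 0.627 (equals overall accuracy in single-label multiclass).

0.627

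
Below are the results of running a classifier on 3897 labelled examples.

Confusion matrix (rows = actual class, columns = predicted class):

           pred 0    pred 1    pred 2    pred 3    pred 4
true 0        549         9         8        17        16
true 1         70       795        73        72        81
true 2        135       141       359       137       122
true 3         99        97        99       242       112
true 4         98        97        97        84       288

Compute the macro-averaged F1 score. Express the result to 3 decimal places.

Per-class F1 score (2·TP/(2·TP+FP+FN)):
  0: TP=549, FP=70+135+99+98=402, FN=9+8+17+16=50 → 1098/1550 = 0.7084
  1: TP=795, FP=9+141+97+97=344, FN=70+73+72+81=296 → 1590/2230 = 0.7130
  2: TP=359, FP=8+73+99+97=277, FN=135+141+137+122=535 → 718/1530 = 0.4693
  3: TP=242, FP=17+72+137+84=310, FN=99+97+99+112=407 → 484/1201 = 0.4030
  4: TP=288, FP=16+81+122+112=331, FN=98+97+97+84=376 → 576/1283 = 0.4489
Macro-F1 score = mean = (0.7084 + 0.7130 + 0.4693 + 0.4030 + 0.4489) / 5 = 0.549

0.549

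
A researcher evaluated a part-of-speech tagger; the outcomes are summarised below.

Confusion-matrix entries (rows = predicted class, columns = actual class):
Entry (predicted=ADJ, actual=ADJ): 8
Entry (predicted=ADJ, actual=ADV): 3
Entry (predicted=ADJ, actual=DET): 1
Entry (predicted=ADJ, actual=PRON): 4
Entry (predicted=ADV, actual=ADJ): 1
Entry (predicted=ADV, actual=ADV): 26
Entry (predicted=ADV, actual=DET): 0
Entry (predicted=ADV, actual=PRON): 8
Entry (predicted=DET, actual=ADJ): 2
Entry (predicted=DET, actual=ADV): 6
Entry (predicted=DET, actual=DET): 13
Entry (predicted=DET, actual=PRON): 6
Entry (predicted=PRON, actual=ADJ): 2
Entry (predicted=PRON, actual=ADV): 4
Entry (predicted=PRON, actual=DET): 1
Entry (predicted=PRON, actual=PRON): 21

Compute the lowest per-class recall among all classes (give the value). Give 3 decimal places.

Per-class recall (TP/(TP+FN)):
  ADJ: TP=8, FN=1+2+2=5 → 8/13 = 0.6154
  ADV: TP=26, FN=3+6+4=13 → 26/39 = 0.6667
  DET: TP=13, FN=1+0+1=2 → 13/15 = 0.8667
  PRON: TP=21, FN=4+8+6=18 → 21/39 = 0.5385
Lowest is class 'PRON' with recall = 0.538.

0.538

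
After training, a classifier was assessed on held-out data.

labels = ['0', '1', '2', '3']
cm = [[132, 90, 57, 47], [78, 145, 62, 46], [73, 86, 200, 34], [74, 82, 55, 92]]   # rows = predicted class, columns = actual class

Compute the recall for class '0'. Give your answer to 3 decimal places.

Treat '0' as positive and all other classes as negative.
recall = TP/(TP+FN).
0: TP=132, FN=78+73+74=225 → 132/357 = 0.3697

0.370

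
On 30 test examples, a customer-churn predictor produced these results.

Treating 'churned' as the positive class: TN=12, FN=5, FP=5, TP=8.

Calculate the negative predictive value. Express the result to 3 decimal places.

0.706

NPV = TN/(TN+FN) = 12/(12+5) = 0.706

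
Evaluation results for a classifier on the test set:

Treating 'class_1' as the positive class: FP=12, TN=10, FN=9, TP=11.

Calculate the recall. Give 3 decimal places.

Recall = TP/(TP+FN) = 11/(11+9) = 11/20 = 0.550

0.550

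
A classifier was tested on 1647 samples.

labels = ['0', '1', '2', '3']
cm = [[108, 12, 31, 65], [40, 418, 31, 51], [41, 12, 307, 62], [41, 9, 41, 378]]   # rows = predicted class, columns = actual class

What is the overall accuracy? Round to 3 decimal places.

Accuracy = trace / total = (108+418+307+378=1211) / 1647 = 1211/1647 = 0.735

0.735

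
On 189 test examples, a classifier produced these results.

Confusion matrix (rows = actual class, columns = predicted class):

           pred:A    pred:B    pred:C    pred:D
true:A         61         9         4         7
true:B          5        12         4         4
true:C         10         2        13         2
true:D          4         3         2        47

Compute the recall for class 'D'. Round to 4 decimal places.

recall = TP/(TP+FN).
D: TP=47, FN=4+3+2=9 → 47/56 = 0.83929

0.8393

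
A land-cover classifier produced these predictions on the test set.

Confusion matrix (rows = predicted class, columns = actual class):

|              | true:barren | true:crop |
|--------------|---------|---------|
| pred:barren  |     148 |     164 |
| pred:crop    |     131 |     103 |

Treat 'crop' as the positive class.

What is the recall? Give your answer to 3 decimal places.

0.386

Recall = TP/(TP+FN) = 103/(103+164) = 103/267 = 0.386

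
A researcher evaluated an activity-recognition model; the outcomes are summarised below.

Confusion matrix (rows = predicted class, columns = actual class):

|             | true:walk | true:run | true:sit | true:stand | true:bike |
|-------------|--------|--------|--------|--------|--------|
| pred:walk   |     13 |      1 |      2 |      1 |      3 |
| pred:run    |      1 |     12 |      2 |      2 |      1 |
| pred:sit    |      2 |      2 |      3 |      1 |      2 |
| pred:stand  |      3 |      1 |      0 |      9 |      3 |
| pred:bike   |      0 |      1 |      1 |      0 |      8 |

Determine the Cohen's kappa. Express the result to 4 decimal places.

0.5046

Observed agreement pₒ = trace/N = 45/74 = 0.60811
Expected agreement pₑ = Σ (rowᵢ·colᵢ)/N² = (19·20 + 17·18 + 8·10 + 13·16 + 17·10)/74² = 0.20891
κ = (pₒ − pₑ)/(1 − pₑ) = (0.60811 − 0.20891)/(1 − 0.20891) = 0.5046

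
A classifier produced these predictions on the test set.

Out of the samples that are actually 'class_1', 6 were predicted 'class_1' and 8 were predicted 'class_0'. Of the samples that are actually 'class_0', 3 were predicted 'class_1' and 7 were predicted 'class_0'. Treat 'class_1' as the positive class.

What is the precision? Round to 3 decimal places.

0.667

Precision = TP/(TP+FP) = 6/(6+3) = 6/9 = 0.667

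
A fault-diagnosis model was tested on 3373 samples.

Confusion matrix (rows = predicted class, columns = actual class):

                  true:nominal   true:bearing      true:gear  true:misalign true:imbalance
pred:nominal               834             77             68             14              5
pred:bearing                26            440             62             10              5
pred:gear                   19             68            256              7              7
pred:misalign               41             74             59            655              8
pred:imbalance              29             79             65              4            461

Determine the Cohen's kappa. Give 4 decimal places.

0.7263

Observed agreement pₒ = trace/N = 2646/3373 = 0.78446
Expected agreement pₑ = Σ (rowᵢ·colᵢ)/N² = (949·998 + 738·543 + 510·357 + 690·837 + 486·638)/3373² = 0.21249
κ = (pₒ − pₑ)/(1 − pₑ) = (0.78446 − 0.21249)/(1 − 0.21249) = 0.7263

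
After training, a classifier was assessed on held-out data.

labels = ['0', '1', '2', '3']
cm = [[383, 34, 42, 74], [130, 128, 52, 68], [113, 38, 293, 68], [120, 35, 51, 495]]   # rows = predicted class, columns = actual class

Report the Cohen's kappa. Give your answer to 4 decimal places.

Observed agreement pₒ = trace/N = 1299/2124 = 0.61158
Expected agreement pₑ = Σ (rowᵢ·colᵢ)/N² = (746·533 + 235·378 + 438·512 + 705·701)/2124² = 0.26708
κ = (pₒ − pₑ)/(1 − pₑ) = (0.61158 − 0.26708)/(1 − 0.26708) = 0.4700

0.4700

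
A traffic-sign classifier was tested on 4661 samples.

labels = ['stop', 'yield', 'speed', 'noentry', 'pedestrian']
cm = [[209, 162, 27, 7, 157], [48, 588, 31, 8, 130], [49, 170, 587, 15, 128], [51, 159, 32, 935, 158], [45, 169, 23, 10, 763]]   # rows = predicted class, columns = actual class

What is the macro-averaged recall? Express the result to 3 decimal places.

0.672

Per-class recall (TP/(TP+FN)):
  stop: TP=209, FN=48+49+51+45=193 → 209/402 = 0.5199
  yield: TP=588, FN=162+170+159+169=660 → 588/1248 = 0.4712
  speed: TP=587, FN=27+31+32+23=113 → 587/700 = 0.8386
  noentry: TP=935, FN=7+8+15+10=40 → 935/975 = 0.9590
  pedestrian: TP=763, FN=157+130+128+158=573 → 763/1336 = 0.5711
Macro-recall = mean = (0.5199 + 0.4712 + 0.8386 + 0.9590 + 0.5711) / 5 = 0.672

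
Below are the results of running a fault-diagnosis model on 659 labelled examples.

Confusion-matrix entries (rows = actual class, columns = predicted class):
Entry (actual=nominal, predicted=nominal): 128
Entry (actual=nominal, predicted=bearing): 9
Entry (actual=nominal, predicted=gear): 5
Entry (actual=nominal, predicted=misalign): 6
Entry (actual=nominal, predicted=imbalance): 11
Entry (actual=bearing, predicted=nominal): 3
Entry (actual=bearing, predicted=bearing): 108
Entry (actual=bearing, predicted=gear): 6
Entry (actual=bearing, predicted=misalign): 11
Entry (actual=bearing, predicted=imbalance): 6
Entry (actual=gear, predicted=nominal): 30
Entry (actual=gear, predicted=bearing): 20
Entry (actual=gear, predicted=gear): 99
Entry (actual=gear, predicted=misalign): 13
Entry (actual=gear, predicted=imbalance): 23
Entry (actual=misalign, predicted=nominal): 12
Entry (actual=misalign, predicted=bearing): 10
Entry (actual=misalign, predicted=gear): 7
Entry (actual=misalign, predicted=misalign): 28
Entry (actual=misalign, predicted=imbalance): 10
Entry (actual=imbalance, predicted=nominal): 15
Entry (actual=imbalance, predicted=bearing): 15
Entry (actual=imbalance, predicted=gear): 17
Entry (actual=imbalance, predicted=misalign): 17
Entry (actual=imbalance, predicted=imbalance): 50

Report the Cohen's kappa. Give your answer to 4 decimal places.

0.5252

Observed agreement pₒ = trace/N = 413/659 = 0.62671
Expected agreement pₑ = Σ (rowᵢ·colᵢ)/N² = (159·188 + 134·162 + 185·134 + 67·75 + 114·100)/659² = 0.21372
κ = (pₒ − pₑ)/(1 − pₑ) = (0.62671 − 0.21372)/(1 − 0.21372) = 0.5252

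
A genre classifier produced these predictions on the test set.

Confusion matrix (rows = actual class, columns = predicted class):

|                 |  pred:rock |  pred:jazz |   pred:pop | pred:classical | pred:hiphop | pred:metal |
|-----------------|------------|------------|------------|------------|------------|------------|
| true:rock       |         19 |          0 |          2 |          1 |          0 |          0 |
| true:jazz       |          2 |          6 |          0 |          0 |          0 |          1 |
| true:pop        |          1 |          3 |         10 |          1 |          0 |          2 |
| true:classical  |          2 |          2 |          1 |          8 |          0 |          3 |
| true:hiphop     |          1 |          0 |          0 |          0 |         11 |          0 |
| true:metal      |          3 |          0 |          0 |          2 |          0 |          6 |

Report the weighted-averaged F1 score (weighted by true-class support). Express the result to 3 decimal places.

Per-class F1 score (2·TP/(2·TP+FP+FN)):
  rock: TP=19, FP=2+1+2+1+3=9, FN=0+2+1+0+0=3 → 38/50 = 0.7600
  jazz: TP=6, FP=0+3+2+0+0=5, FN=2+0+0+0+1=3 → 12/20 = 0.6000
  pop: TP=10, FP=2+0+1+0+0=3, FN=1+3+1+0+2=7 → 20/30 = 0.6667
  classical: TP=8, FP=1+0+1+0+2=4, FN=2+2+1+0+3=8 → 16/28 = 0.5714
  hiphop: TP=11, FP=0+0+0+0+0=0, FN=1+0+0+0+0=1 → 22/23 = 0.9565
  metal: TP=6, FP=0+1+2+3+0=6, FN=3+0+0+2+0=5 → 12/23 = 0.5217
Weighted-F1 score = Σ (supportᵢ/N)·F1 scoreᵢ with N=87: (22/87)·0.7600 + (9/87)·0.6000 + (17/87)·0.6667 + (16/87)·0.5714 + (12/87)·0.9565 + (11/87)·0.5217 = 0.688

0.688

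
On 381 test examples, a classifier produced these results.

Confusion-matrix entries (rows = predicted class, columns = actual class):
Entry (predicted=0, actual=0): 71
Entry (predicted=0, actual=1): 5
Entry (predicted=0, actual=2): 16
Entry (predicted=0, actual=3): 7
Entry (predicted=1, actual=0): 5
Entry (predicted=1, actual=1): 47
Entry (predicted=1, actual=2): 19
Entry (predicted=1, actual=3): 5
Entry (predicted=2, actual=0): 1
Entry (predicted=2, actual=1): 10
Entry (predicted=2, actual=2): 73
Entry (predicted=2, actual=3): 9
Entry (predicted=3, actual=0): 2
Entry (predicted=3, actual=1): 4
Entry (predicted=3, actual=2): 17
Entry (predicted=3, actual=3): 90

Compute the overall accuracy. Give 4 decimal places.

0.7375

Accuracy = trace / total = (71+47+73+90=281) / 381 = 281/381 = 0.7375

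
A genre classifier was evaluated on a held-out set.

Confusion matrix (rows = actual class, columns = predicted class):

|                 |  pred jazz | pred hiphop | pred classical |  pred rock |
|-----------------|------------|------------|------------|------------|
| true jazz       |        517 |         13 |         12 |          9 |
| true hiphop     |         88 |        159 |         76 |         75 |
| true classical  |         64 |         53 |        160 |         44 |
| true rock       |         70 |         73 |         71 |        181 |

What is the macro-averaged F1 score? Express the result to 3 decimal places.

Per-class F1 score (2·TP/(2·TP+FP+FN)):
  jazz: TP=517, FP=88+64+70=222, FN=13+12+9=34 → 1034/1290 = 0.8016
  hiphop: TP=159, FP=13+53+73=139, FN=88+76+75=239 → 318/696 = 0.4569
  classical: TP=160, FP=12+76+71=159, FN=64+53+44=161 → 320/640 = 0.5000
  rock: TP=181, FP=9+75+44=128, FN=70+73+71=214 → 362/704 = 0.5142
Macro-F1 score = mean = (0.8016 + 0.4569 + 0.5000 + 0.5142) / 4 = 0.568

0.568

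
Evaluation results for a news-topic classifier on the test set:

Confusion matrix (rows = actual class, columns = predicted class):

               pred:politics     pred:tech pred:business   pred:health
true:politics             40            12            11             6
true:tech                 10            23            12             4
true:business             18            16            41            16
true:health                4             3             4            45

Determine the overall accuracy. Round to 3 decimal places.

0.562

Accuracy = trace / total = (40+23+41+45=149) / 265 = 149/265 = 0.562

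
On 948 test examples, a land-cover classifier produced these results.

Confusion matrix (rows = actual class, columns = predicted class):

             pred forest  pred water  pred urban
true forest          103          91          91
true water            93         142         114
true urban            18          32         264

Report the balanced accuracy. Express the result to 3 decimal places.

Balanced accuracy = mean of per-class recall.
  forest: recall = 103/285 = 0.3614
  water: recall = 142/349 = 0.4069
  urban: recall = 264/314 = 0.8408
Mean = (0.3614 + 0.4069 + 0.8408) / 3 = 0.536

0.536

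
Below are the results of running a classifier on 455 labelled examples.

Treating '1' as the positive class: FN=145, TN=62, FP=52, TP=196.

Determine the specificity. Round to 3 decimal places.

Specificity = TN/(TN+FP) = 62/(62+52) = 0.544

0.544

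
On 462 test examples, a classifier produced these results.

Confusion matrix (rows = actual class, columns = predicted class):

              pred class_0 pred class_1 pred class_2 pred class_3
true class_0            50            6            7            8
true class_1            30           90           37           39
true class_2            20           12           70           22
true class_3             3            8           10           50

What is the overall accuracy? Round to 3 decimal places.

0.563

Accuracy = trace / total = (50+90+70+50=260) / 462 = 260/462 = 0.563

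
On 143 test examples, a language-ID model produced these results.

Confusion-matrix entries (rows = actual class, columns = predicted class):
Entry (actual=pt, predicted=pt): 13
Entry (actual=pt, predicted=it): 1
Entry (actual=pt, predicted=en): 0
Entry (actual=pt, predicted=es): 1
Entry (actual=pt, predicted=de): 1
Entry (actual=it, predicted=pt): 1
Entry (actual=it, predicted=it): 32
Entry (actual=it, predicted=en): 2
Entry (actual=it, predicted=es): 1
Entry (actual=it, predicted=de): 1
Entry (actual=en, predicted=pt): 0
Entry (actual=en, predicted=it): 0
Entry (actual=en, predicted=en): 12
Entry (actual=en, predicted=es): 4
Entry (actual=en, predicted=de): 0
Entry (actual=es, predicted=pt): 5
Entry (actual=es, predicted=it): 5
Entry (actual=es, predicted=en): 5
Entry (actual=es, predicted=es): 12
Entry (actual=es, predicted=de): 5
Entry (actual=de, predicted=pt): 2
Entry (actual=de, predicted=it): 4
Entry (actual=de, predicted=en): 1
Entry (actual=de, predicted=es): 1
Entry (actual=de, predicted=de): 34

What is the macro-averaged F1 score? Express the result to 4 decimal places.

Per-class F1 score (2·TP/(2·TP+FP+FN)):
  pt: TP=13, FP=1+0+5+2=8, FN=1+0+1+1=3 → 26/37 = 0.70270
  it: TP=32, FP=1+0+5+4=10, FN=1+2+1+1=5 → 64/79 = 0.81013
  en: TP=12, FP=0+2+5+1=8, FN=0+0+4+0=4 → 24/36 = 0.66667
  es: TP=12, FP=1+1+4+1=7, FN=5+5+5+5=20 → 24/51 = 0.47059
  de: TP=34, FP=1+1+0+5=7, FN=2+4+1+1=8 → 68/83 = 0.81928
Macro-F1 score = mean = (0.70270 + 0.81013 + 0.66667 + 0.47059 + 0.81928) / 5 = 0.6939

0.6939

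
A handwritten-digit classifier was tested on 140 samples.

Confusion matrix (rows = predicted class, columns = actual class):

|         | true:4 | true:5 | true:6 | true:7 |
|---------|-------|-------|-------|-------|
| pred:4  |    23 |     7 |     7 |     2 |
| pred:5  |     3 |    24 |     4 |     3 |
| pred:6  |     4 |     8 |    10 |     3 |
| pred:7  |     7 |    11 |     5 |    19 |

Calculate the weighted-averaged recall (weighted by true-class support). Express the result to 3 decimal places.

0.543

Per-class recall (TP/(TP+FN)):
  4: TP=23, FN=3+4+7=14 → 23/37 = 0.6216
  5: TP=24, FN=7+8+11=26 → 24/50 = 0.4800
  6: TP=10, FN=7+4+5=16 → 10/26 = 0.3846
  7: TP=19, FN=2+3+3=8 → 19/27 = 0.7037
Weighted-recall = Σ (supportᵢ/N)·recallᵢ with N=140: (37/140)·0.6216 + (50/140)·0.4800 + (26/140)·0.3846 + (27/140)·0.7037 = 0.543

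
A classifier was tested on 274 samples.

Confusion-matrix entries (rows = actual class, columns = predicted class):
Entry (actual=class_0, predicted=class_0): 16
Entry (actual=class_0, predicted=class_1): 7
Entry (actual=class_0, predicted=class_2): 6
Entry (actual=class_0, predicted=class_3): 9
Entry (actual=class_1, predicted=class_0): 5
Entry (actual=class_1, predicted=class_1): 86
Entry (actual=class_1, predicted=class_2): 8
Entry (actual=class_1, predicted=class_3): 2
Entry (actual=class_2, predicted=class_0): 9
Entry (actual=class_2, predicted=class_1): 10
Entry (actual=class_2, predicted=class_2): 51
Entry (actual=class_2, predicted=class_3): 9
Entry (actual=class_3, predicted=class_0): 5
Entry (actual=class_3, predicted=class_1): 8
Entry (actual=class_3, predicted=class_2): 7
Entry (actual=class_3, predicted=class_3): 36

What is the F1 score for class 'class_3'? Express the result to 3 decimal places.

0.643

Treat 'class_3' as positive and all other classes as negative.
F1 score = 2·TP/(2·TP+FP+FN).
class_3: TP=36, FP=9+2+9=20, FN=5+8+7=20 → 72/112 = 0.6429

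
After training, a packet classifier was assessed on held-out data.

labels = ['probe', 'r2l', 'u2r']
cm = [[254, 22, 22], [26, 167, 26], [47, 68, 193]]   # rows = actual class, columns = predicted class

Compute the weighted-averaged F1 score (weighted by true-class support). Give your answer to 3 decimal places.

Per-class F1 score (2·TP/(2·TP+FP+FN)):
  probe: TP=254, FP=26+47=73, FN=22+22=44 → 508/625 = 0.8128
  r2l: TP=167, FP=22+68=90, FN=26+26=52 → 334/476 = 0.7017
  u2r: TP=193, FP=22+26=48, FN=47+68=115 → 386/549 = 0.7031
Weighted-F1 score = Σ (supportᵢ/N)·F1 scoreᵢ with N=825: (298/825)·0.8128 + (219/825)·0.7017 + (308/825)·0.7031 = 0.742

0.742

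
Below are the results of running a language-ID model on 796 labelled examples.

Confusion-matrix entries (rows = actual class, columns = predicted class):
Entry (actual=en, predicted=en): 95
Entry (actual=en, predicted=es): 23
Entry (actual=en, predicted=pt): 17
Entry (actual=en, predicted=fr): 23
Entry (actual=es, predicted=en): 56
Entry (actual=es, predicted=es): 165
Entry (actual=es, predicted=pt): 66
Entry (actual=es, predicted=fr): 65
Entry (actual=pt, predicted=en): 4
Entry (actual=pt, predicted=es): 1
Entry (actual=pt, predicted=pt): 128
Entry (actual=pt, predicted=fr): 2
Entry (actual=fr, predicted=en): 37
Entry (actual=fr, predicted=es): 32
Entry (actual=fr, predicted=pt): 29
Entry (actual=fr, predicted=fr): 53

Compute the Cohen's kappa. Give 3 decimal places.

Observed agreement pₒ = trace/N = 441/796 = 0.5540
Expected agreement pₑ = Σ (rowᵢ·colᵢ)/N² = (158·192 + 352·221 + 135·240 + 151·143)/796² = 0.2559
κ = (pₒ − pₑ)/(1 − pₑ) = (0.5540 − 0.2559)/(1 − 0.2559) = 0.401

0.401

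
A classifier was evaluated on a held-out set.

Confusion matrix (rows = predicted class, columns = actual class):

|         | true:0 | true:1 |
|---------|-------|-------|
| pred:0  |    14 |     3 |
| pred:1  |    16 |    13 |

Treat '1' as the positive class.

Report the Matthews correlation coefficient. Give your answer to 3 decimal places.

MCC = (TP·TN − FP·FN) / √((TP+FP)(TP+FN)(TN+FP)(TN+FN))
Numerator = 13·14 − 16·3 = 134
Denominator = √(29·16·30·17) = √236640 = 486.4566
MCC = 134 / 486.4566 = 0.275

0.275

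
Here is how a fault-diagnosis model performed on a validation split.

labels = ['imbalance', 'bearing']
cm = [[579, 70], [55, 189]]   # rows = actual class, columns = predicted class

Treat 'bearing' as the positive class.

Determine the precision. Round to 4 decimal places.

Precision = TP/(TP+FP) = 189/(189+70) = 189/259 = 0.7297

0.7297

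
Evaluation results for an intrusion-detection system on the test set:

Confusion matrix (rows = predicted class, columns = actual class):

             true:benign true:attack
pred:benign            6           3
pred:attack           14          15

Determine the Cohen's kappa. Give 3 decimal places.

Observed agreement pₒ = trace/N = 21/38 = 0.5526
Expected agreement pₑ = Σ (rowᵢ·colᵢ)/N² = (20·9 + 18·29)/38² = 0.4861
κ = (pₒ − pₑ)/(1 − pₑ) = (0.5526 − 0.4861)/(1 − 0.4861) = 0.129

0.129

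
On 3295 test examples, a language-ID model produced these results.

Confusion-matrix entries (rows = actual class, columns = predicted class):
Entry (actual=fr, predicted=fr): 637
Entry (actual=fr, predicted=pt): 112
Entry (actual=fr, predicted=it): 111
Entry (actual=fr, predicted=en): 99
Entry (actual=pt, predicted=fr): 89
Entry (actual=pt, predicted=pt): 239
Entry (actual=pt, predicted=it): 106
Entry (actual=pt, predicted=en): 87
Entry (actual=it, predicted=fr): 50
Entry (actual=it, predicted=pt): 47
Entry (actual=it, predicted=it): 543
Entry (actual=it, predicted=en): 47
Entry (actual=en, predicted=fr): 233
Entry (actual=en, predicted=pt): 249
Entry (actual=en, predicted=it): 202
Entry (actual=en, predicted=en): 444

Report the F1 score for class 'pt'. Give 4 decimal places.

One-vs-rest for 'pt': TP = diagonal; FP = other classes predicted 'pt'; FN = 'pt' predicted as other.
F1 score = 2·TP/(2·TP+FP+FN).
pt: TP=239, FP=112+47+249=408, FN=89+106+87=282 → 478/1168 = 0.40925

0.4092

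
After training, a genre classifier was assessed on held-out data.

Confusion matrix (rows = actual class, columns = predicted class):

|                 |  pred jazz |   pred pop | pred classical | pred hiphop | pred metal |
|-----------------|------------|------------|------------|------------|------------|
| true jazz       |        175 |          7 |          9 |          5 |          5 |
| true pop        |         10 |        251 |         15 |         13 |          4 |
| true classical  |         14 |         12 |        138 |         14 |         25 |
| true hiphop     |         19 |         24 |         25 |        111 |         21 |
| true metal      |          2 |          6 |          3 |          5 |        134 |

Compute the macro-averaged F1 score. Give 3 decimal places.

0.762

Per-class F1 score (2·TP/(2·TP+FP+FN)):
  jazz: TP=175, FP=10+14+19+2=45, FN=7+9+5+5=26 → 350/421 = 0.8314
  pop: TP=251, FP=7+12+24+6=49, FN=10+15+13+4=42 → 502/593 = 0.8465
  classical: TP=138, FP=9+15+25+3=52, FN=14+12+14+25=65 → 276/393 = 0.7023
  hiphop: TP=111, FP=5+13+14+5=37, FN=19+24+25+21=89 → 222/348 = 0.6379
  metal: TP=134, FP=5+4+25+21=55, FN=2+6+3+5=16 → 268/339 = 0.7906
Macro-F1 score = mean = (0.8314 + 0.8465 + 0.7023 + 0.6379 + 0.7906) / 5 = 0.762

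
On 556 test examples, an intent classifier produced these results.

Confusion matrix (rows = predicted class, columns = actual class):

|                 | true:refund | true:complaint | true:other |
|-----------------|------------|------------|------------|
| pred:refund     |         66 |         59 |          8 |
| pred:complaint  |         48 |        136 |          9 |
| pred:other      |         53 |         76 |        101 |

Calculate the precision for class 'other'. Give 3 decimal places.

0.439

Treat 'other' as positive and all other classes as negative.
precision = TP/(TP+FP).
other: TP=101, FP=53+76=129 → 101/230 = 0.4391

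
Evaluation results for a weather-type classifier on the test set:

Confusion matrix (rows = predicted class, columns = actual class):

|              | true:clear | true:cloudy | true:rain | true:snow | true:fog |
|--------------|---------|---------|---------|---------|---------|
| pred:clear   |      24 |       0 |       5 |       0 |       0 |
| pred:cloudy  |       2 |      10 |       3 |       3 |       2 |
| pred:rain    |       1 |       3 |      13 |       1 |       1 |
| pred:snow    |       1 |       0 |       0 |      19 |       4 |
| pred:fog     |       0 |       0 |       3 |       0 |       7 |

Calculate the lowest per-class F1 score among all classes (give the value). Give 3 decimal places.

0.583

Per-class F1 score (2·TP/(2·TP+FP+FN)):
  clear: TP=24, FP=0+5+0+0=5, FN=2+1+1+0=4 → 48/57 = 0.8421
  cloudy: TP=10, FP=2+3+3+2=10, FN=0+3+0+0=3 → 20/33 = 0.6061
  rain: TP=13, FP=1+3+1+1=6, FN=5+3+0+3=11 → 26/43 = 0.6047
  snow: TP=19, FP=1+0+0+4=5, FN=0+3+1+0=4 → 38/47 = 0.8085
  fog: TP=7, FP=0+0+3+0=3, FN=0+2+1+4=7 → 14/24 = 0.5833
Lowest is class 'fog' with F1 score = 0.583.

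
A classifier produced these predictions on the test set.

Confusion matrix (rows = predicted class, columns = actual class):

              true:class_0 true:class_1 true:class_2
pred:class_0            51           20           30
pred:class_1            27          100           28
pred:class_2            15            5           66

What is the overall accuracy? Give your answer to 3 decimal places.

Accuracy = trace / total = (51+100+66=217) / 342 = 217/342 = 0.635

0.635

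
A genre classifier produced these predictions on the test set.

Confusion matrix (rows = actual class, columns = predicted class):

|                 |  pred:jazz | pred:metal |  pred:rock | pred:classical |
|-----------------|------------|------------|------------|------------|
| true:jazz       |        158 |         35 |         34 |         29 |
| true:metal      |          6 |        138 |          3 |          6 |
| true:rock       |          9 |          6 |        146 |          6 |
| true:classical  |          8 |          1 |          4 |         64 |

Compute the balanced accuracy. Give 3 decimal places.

0.806

Balanced accuracy = mean of per-class recall.
  jazz: recall = 158/256 = 0.6172
  metal: recall = 138/153 = 0.9020
  rock: recall = 146/167 = 0.8743
  classical: recall = 64/77 = 0.8312
Mean = (0.6172 + 0.9020 + 0.8743 + 0.8312) / 4 = 0.806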